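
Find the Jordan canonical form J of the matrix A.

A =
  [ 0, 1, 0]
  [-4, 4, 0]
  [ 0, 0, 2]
J_2(2) ⊕ J_1(2)

The characteristic polynomial is
  det(x·I − A) = x^3 - 6*x^2 + 12*x - 8 = (x - 2)^3

Eigenvalues and multiplicities (the geometric multiplicity of λ is n − rank(A − λI), which equals the number of Jordan blocks for λ):
  λ = 2: algebraic multiplicity = 3, geometric multiplicity = 2

Determining the block sizes for each eigenvalue:
  λ = 2: 2 blocks summing to 3 forces exactly one block of size 2 and the rest size 1 → block sizes [2, 1]

Assembling the blocks gives a Jordan form
J =
  [2, 1, 0]
  [0, 2, 0]
  [0, 0, 2]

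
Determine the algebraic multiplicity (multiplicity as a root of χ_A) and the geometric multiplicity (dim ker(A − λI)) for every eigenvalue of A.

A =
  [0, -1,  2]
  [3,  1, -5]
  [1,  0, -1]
λ = 0: alg = 3, geom = 1

Step 1 — factor the characteristic polynomial to read off the algebraic multiplicities:
  χ_A(x) = x^3

Step 2 — compute geometric multiplicities via the rank-nullity identity g(λ) = n − rank(A − λI):
  rank(A − (0)·I) = 2, so dim ker(A − (0)·I) = n − 2 = 1

Summary:
  λ = 0: algebraic multiplicity = 3, geometric multiplicity = 1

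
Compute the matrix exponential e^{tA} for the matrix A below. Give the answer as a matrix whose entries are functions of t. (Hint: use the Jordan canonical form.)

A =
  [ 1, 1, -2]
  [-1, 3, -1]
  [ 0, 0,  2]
e^{tA} =
  [-t*exp(2*t) + exp(2*t), t*exp(2*t), t^2*exp(2*t)/2 - 2*t*exp(2*t)]
  [-t*exp(2*t), t*exp(2*t) + exp(2*t), t^2*exp(2*t)/2 - t*exp(2*t)]
  [0, 0, exp(2*t)]

Strategy: write A = P · J · P⁻¹ where J is a Jordan canonical form, so e^{tA} = P · e^{tJ} · P⁻¹, and e^{tJ} can be computed block-by-block.

A has Jordan form
J =
  [2, 1, 0]
  [0, 2, 1]
  [0, 0, 2]
(up to reordering of blocks).

Per-block formulas:
  For a 3×3 Jordan block J_3(2): exp(t · J_3(2)) = e^(2t)·(I + t·N + (t^2/2)·N^2), where N is the 3×3 nilpotent shift.

After assembling e^{tJ} and conjugating by P, we get:

e^{tA} =
  [-t*exp(2*t) + exp(2*t), t*exp(2*t), t^2*exp(2*t)/2 - 2*t*exp(2*t)]
  [-t*exp(2*t), t*exp(2*t) + exp(2*t), t^2*exp(2*t)/2 - t*exp(2*t)]
  [0, 0, exp(2*t)]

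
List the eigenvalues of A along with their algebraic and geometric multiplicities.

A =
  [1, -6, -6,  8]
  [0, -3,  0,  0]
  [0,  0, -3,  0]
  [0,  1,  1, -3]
λ = -3: alg = 3, geom = 2; λ = 1: alg = 1, geom = 1

Step 1 — factor the characteristic polynomial to read off the algebraic multiplicities:
  χ_A(x) = (x - 1)*(x + 3)^3

Step 2 — compute geometric multiplicities via the rank-nullity identity g(λ) = n − rank(A − λI):
  rank(A − (-3)·I) = 2, so dim ker(A − (-3)·I) = n − 2 = 2
  rank(A − (1)·I) = 3, so dim ker(A − (1)·I) = n − 3 = 1

Summary:
  λ = -3: algebraic multiplicity = 3, geometric multiplicity = 2
  λ = 1: algebraic multiplicity = 1, geometric multiplicity = 1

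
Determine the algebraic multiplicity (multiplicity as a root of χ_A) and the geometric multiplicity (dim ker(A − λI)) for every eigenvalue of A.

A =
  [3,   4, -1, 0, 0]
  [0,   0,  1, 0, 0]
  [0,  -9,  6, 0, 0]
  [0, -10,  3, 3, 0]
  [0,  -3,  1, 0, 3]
λ = 3: alg = 5, geom = 3

Step 1 — factor the characteristic polynomial to read off the algebraic multiplicities:
  χ_A(x) = (x - 3)^5

Step 2 — compute geometric multiplicities via the rank-nullity identity g(λ) = n − rank(A − λI):
  rank(A − (3)·I) = 2, so dim ker(A − (3)·I) = n − 2 = 3

Summary:
  λ = 3: algebraic multiplicity = 5, geometric multiplicity = 3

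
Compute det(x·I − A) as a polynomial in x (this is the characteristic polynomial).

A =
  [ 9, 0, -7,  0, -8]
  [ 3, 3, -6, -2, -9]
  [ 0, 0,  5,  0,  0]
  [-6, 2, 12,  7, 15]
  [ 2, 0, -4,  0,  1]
x^5 - 25*x^4 + 250*x^3 - 1250*x^2 + 3125*x - 3125

Expanding det(x·I − A) (e.g. by cofactor expansion or by noting that A is similar to its Jordan form J, which has the same characteristic polynomial as A) gives
  χ_A(x) = x^5 - 25*x^4 + 250*x^3 - 1250*x^2 + 3125*x - 3125
which factors as (x - 5)^5. The eigenvalues (with algebraic multiplicities) are λ = 5 with multiplicity 5.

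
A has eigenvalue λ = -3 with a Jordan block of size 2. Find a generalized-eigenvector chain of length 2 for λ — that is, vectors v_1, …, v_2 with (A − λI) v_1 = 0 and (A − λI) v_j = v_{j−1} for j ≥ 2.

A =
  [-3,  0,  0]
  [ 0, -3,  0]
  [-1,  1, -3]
A Jordan chain for λ = -3 of length 2:
v_1 = (0, 0, -1)ᵀ
v_2 = (1, 0, 0)ᵀ

Let N = A − (-3)·I. We want v_2 with N^2 v_2 = 0 but N^1 v_2 ≠ 0; then v_{j-1} := N · v_j for j = 2, …, 2.

Pick v_2 = (1, 0, 0)ᵀ.
Then v_1 = N · v_2 = (0, 0, -1)ᵀ.

Sanity check: (A − (-3)·I) v_1 = (0, 0, 0)ᵀ = 0. ✓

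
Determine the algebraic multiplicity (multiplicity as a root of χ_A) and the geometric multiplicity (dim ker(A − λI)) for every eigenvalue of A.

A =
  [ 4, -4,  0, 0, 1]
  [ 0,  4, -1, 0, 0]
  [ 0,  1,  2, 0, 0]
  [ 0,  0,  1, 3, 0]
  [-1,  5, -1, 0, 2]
λ = 3: alg = 5, geom = 2

Step 1 — factor the characteristic polynomial to read off the algebraic multiplicities:
  χ_A(x) = (x - 3)^5

Step 2 — compute geometric multiplicities via the rank-nullity identity g(λ) = n − rank(A − λI):
  rank(A − (3)·I) = 3, so dim ker(A − (3)·I) = n − 3 = 2

Summary:
  λ = 3: algebraic multiplicity = 5, geometric multiplicity = 2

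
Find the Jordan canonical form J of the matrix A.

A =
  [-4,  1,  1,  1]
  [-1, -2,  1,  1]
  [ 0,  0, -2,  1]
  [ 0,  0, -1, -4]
J_2(-3) ⊕ J_2(-3)

The characteristic polynomial is
  det(x·I − A) = x^4 + 12*x^3 + 54*x^2 + 108*x + 81 = (x + 3)^4

Eigenvalues and multiplicities (the geometric multiplicity of λ is n − rank(A − λI), which equals the number of Jordan blocks for λ):
  λ = -3: algebraic multiplicity = 4, geometric multiplicity = 2

Determining the block sizes for each eigenvalue:
  λ = -3: with am = 4 and gm = 2, the partition is not yet determined (e.g. several partitions of 4 into 2 parts exist). Let N = A − (-3)·I. Computing rank(N^1) = 2, rank(N^2) = 0; the number of blocks of size ≥ j is rank(N^{j−1}) − rank(N^j), giving [2, 2]. So we have 2 block(s) of size 2 → block sizes [2, 2]

Assembling the blocks gives a Jordan form
J =
  [-3,  1,  0,  0]
  [ 0, -3,  0,  0]
  [ 0,  0, -3,  1]
  [ 0,  0,  0, -3]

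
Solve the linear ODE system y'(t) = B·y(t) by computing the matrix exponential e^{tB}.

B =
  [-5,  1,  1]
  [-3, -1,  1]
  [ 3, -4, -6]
e^{tB} =
  [exp(-5*t), t*exp(-5*t), t*exp(-5*t)]
  [-exp(-2*t) + exp(-5*t), t*exp(-5*t) + exp(-2*t), t*exp(-5*t)]
  [exp(-2*t) - exp(-5*t), -t*exp(-5*t) - exp(-2*t) + exp(-5*t), -t*exp(-5*t) + exp(-5*t)]

Strategy: write B = P · J · P⁻¹ where J is a Jordan canonical form, so e^{tB} = P · e^{tJ} · P⁻¹, and e^{tJ} can be computed block-by-block.

B has Jordan form
J =
  [-5,  1,  0]
  [ 0, -5,  0]
  [ 0,  0, -2]
(up to reordering of blocks).

Per-block formulas:
  For a 1×1 block at λ = -2: exp(t · [-2]) = [e^(-2t)].
  For a 2×2 Jordan block J_2(-5): exp(t · J_2(-5)) = e^(-5t)·(I + t·N), where N is the 2×2 nilpotent shift.

After assembling e^{tJ} and conjugating by P, we get:

e^{tB} =
  [exp(-5*t), t*exp(-5*t), t*exp(-5*t)]
  [-exp(-2*t) + exp(-5*t), t*exp(-5*t) + exp(-2*t), t*exp(-5*t)]
  [exp(-2*t) - exp(-5*t), -t*exp(-5*t) - exp(-2*t) + exp(-5*t), -t*exp(-5*t) + exp(-5*t)]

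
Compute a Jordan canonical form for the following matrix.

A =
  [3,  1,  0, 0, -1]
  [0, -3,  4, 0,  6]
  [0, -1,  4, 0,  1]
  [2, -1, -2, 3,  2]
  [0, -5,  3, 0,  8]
J_3(3) ⊕ J_2(3)

The characteristic polynomial is
  det(x·I − A) = x^5 - 15*x^4 + 90*x^3 - 270*x^2 + 405*x - 243 = (x - 3)^5

Eigenvalues and multiplicities (the geometric multiplicity of λ is n − rank(A − λI), which equals the number of Jordan blocks for λ):
  λ = 3: algebraic multiplicity = 5, geometric multiplicity = 2

Determining the block sizes for each eigenvalue:
  λ = 3: with am = 5 and gm = 2, the partition is not yet determined (e.g. several partitions of 5 into 2 parts exist). Let N = A − (3)·I. Computing rank(N^1) = 3, rank(N^2) = 1, rank(N^3) = 0; the number of blocks of size ≥ j is rank(N^{j−1}) − rank(N^j), giving [2, 2, 1]. So we have 1 block(s) of size 3, 1 block(s) of size 2 → block sizes [3, 2]

Assembling the blocks gives a Jordan form
J =
  [3, 1, 0, 0, 0]
  [0, 3, 1, 0, 0]
  [0, 0, 3, 0, 0]
  [0, 0, 0, 3, 1]
  [0, 0, 0, 0, 3]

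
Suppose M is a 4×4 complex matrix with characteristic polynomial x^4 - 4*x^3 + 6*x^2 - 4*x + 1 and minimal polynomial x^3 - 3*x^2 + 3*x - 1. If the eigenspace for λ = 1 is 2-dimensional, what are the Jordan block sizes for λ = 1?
Block sizes for λ = 1: [3, 1]

Step 1 — from the characteristic polynomial, algebraic multiplicity of λ = 1 is 4. From dim ker(M − (1)·I) = 2, there are exactly 2 Jordan blocks for λ = 1.
Step 2 — from the minimal polynomial, the factor (x − 1)^3 tells us the largest block for λ = 1 has size 3.
Step 3 — with total size 4, 2 blocks, and largest block 3, the block sizes (in nonincreasing order) are [3, 1].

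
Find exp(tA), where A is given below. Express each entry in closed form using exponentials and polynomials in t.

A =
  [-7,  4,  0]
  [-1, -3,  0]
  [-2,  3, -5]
e^{tA} =
  [-2*t*exp(-5*t) + exp(-5*t), 4*t*exp(-5*t), 0]
  [-t*exp(-5*t), 2*t*exp(-5*t) + exp(-5*t), 0]
  [t^2*exp(-5*t)/2 - 2*t*exp(-5*t), -t^2*exp(-5*t) + 3*t*exp(-5*t), exp(-5*t)]

Strategy: write A = P · J · P⁻¹ where J is a Jordan canonical form, so e^{tA} = P · e^{tJ} · P⁻¹, and e^{tJ} can be computed block-by-block.

A has Jordan form
J =
  [-5,  1,  0]
  [ 0, -5,  1]
  [ 0,  0, -5]
(up to reordering of blocks).

Per-block formulas:
  For a 3×3 Jordan block J_3(-5): exp(t · J_3(-5)) = e^(-5t)·(I + t·N + (t^2/2)·N^2), where N is the 3×3 nilpotent shift.

After assembling e^{tJ} and conjugating by P, we get:

e^{tA} =
  [-2*t*exp(-5*t) + exp(-5*t), 4*t*exp(-5*t), 0]
  [-t*exp(-5*t), 2*t*exp(-5*t) + exp(-5*t), 0]
  [t^2*exp(-5*t)/2 - 2*t*exp(-5*t), -t^2*exp(-5*t) + 3*t*exp(-5*t), exp(-5*t)]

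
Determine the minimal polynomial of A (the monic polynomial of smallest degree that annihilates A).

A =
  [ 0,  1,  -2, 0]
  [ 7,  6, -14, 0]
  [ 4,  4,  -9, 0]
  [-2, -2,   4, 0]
x^3 + 2*x^2 + x

The characteristic polynomial is χ_A(x) = x*(x + 1)^3, so the eigenvalues are known. The minimal polynomial is
  m_A(x) = Π_λ (x − λ)^{k_λ}
where k_λ is the size of the *largest* Jordan block for λ (equivalently, the smallest k with (A − λI)^k v = 0 for every generalised eigenvector v of λ).

  λ = -1: largest Jordan block has size 2, contributing (x + 1)^2
  λ = 0: largest Jordan block has size 1, contributing (x − 0)

So m_A(x) = x*(x + 1)^2 = x^3 + 2*x^2 + x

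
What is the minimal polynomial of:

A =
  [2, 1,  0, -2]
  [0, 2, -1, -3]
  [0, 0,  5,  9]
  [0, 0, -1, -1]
x^3 - 6*x^2 + 12*x - 8

The characteristic polynomial is χ_A(x) = (x - 2)^4, so the eigenvalues are known. The minimal polynomial is
  m_A(x) = Π_λ (x − λ)^{k_λ}
where k_λ is the size of the *largest* Jordan block for λ (equivalently, the smallest k with (A − λI)^k v = 0 for every generalised eigenvector v of λ).

  λ = 2: largest Jordan block has size 3, contributing (x − 2)^3

So m_A(x) = (x - 2)^3 = x^3 - 6*x^2 + 12*x - 8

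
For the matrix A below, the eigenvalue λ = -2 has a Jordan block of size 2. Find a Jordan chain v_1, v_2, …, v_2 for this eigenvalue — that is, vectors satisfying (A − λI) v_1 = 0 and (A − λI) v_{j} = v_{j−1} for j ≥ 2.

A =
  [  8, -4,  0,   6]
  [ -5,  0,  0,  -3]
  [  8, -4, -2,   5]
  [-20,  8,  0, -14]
A Jordan chain for λ = -2 of length 2:
v_1 = (10, -5, 8, -20)ᵀ
v_2 = (1, 0, 0, 0)ᵀ

Let N = A − (-2)·I. We want v_2 with N^2 v_2 = 0 but N^1 v_2 ≠ 0; then v_{j-1} := N · v_j for j = 2, …, 2.

Pick v_2 = (1, 0, 0, 0)ᵀ.
Then v_1 = N · v_2 = (10, -5, 8, -20)ᵀ.

Sanity check: (A − (-2)·I) v_1 = (0, 0, 0, 0)ᵀ = 0. ✓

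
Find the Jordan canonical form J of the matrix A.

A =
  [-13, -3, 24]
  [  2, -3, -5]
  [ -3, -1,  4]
J_3(-4)

The characteristic polynomial is
  det(x·I − A) = x^3 + 12*x^2 + 48*x + 64 = (x + 4)^3

Eigenvalues and multiplicities (the geometric multiplicity of λ is n − rank(A − λI), which equals the number of Jordan blocks for λ):
  λ = -4: algebraic multiplicity = 3, geometric multiplicity = 1

Determining the block sizes for each eigenvalue:
  λ = -4: one block (gm = 1), so the single block has size am = 3 → block sizes [3]

Assembling the blocks gives a Jordan form
J =
  [-4,  1,  0]
  [ 0, -4,  1]
  [ 0,  0, -4]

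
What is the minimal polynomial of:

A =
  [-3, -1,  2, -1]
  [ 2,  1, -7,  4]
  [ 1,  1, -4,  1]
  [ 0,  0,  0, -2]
x^3 + 6*x^2 + 12*x + 8

The characteristic polynomial is χ_A(x) = (x + 2)^4, so the eigenvalues are known. The minimal polynomial is
  m_A(x) = Π_λ (x − λ)^{k_λ}
where k_λ is the size of the *largest* Jordan block for λ (equivalently, the smallest k with (A − λI)^k v = 0 for every generalised eigenvector v of λ).

  λ = -2: largest Jordan block has size 3, contributing (x + 2)^3

So m_A(x) = (x + 2)^3 = x^3 + 6*x^2 + 12*x + 8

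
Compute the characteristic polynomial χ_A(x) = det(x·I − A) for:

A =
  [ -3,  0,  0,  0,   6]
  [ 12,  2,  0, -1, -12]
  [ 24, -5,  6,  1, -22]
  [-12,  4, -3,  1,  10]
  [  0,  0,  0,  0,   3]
x^5 - 9*x^4 + 18*x^3 + 54*x^2 - 243*x + 243

Expanding det(x·I − A) (e.g. by cofactor expansion or by noting that A is similar to its Jordan form J, which has the same characteristic polynomial as A) gives
  χ_A(x) = x^5 - 9*x^4 + 18*x^3 + 54*x^2 - 243*x + 243
which factors as (x - 3)^4*(x + 3). The eigenvalues (with algebraic multiplicities) are λ = -3 with multiplicity 1, λ = 3 with multiplicity 4.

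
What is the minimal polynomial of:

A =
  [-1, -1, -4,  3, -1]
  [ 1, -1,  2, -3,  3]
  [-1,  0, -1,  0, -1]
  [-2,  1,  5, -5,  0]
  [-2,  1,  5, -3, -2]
x^2 + 4*x + 4

The characteristic polynomial is χ_A(x) = (x + 2)^5, so the eigenvalues are known. The minimal polynomial is
  m_A(x) = Π_λ (x − λ)^{k_λ}
where k_λ is the size of the *largest* Jordan block for λ (equivalently, the smallest k with (A − λI)^k v = 0 for every generalised eigenvector v of λ).

  λ = -2: largest Jordan block has size 2, contributing (x + 2)^2

So m_A(x) = (x + 2)^2 = x^2 + 4*x + 4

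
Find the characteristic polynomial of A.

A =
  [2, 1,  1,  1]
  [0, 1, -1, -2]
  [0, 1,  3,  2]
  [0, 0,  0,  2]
x^4 - 8*x^3 + 24*x^2 - 32*x + 16

Expanding det(x·I − A) (e.g. by cofactor expansion or by noting that A is similar to its Jordan form J, which has the same characteristic polynomial as A) gives
  χ_A(x) = x^4 - 8*x^3 + 24*x^2 - 32*x + 16
which factors as (x - 2)^4. The eigenvalues (with algebraic multiplicities) are λ = 2 with multiplicity 4.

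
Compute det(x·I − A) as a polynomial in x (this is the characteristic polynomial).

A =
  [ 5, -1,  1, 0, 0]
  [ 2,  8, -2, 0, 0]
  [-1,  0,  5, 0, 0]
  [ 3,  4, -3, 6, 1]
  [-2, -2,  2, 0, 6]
x^5 - 30*x^4 + 360*x^3 - 2160*x^2 + 6480*x - 7776

Expanding det(x·I − A) (e.g. by cofactor expansion or by noting that A is similar to its Jordan form J, which has the same characteristic polynomial as A) gives
  χ_A(x) = x^5 - 30*x^4 + 360*x^3 - 2160*x^2 + 6480*x - 7776
which factors as (x - 6)^5. The eigenvalues (with algebraic multiplicities) are λ = 6 with multiplicity 5.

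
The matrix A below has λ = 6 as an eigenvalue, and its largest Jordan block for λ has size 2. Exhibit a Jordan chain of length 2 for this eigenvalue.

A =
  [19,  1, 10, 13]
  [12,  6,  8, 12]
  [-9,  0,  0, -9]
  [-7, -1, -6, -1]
A Jordan chain for λ = 6 of length 2:
v_1 = (13, 12, -9, -7)ᵀ
v_2 = (1, 0, 0, 0)ᵀ

Let N = A − (6)·I. We want v_2 with N^2 v_2 = 0 but N^1 v_2 ≠ 0; then v_{j-1} := N · v_j for j = 2, …, 2.

Pick v_2 = (1, 0, 0, 0)ᵀ.
Then v_1 = N · v_2 = (13, 12, -9, -7)ᵀ.

Sanity check: (A − (6)·I) v_1 = (0, 0, 0, 0)ᵀ = 0. ✓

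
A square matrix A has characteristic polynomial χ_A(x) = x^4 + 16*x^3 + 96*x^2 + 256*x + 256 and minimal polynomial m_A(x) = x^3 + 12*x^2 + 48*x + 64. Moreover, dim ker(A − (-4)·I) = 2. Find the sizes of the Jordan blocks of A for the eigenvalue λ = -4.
Block sizes for λ = -4: [3, 1]

Step 1 — from the characteristic polynomial, algebraic multiplicity of λ = -4 is 4. From dim ker(A − (-4)·I) = 2, there are exactly 2 Jordan blocks for λ = -4.
Step 2 — from the minimal polynomial, the factor (x + 4)^3 tells us the largest block for λ = -4 has size 3.
Step 3 — with total size 4, 2 blocks, and largest block 3, the block sizes (in nonincreasing order) are [3, 1].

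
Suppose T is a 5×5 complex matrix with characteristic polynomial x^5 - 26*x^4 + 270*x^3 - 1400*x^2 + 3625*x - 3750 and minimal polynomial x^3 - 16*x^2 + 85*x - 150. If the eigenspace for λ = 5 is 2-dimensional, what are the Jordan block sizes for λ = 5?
Block sizes for λ = 5: [2, 2]

Step 1 — from the characteristic polynomial, algebraic multiplicity of λ = 5 is 4. From dim ker(T − (5)·I) = 2, there are exactly 2 Jordan blocks for λ = 5.
Step 2 — from the minimal polynomial, the factor (x − 5)^2 tells us the largest block for λ = 5 has size 2.
Step 3 — with total size 4, 2 blocks, and largest block 2, the block sizes (in nonincreasing order) are [2, 2].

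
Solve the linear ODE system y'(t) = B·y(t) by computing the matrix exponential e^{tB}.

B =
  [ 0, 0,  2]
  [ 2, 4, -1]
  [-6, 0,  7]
e^{tB} =
  [-3*exp(4*t) + 4*exp(3*t), 0, 2*exp(4*t) - 2*exp(3*t)]
  [2*exp(4*t) - 2*exp(3*t), exp(4*t), -exp(4*t) + exp(3*t)]
  [-6*exp(4*t) + 6*exp(3*t), 0, 4*exp(4*t) - 3*exp(3*t)]

Strategy: write B = P · J · P⁻¹ where J is a Jordan canonical form, so e^{tB} = P · e^{tJ} · P⁻¹, and e^{tJ} can be computed block-by-block.

B has Jordan form
J =
  [3, 0, 0]
  [0, 4, 0]
  [0, 0, 4]
(up to reordering of blocks).

Per-block formulas:
  For a 1×1 block at λ = 3: exp(t · [3]) = [e^(3t)].
  For a 1×1 block at λ = 4: exp(t · [4]) = [e^(4t)].

After assembling e^{tJ} and conjugating by P, we get:

e^{tB} =
  [-3*exp(4*t) + 4*exp(3*t), 0, 2*exp(4*t) - 2*exp(3*t)]
  [2*exp(4*t) - 2*exp(3*t), exp(4*t), -exp(4*t) + exp(3*t)]
  [-6*exp(4*t) + 6*exp(3*t), 0, 4*exp(4*t) - 3*exp(3*t)]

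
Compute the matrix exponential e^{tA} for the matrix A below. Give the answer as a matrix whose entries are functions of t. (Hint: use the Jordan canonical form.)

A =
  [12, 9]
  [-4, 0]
e^{tA} =
  [6*t*exp(6*t) + exp(6*t), 9*t*exp(6*t)]
  [-4*t*exp(6*t), -6*t*exp(6*t) + exp(6*t)]

Strategy: write A = P · J · P⁻¹ where J is a Jordan canonical form, so e^{tA} = P · e^{tJ} · P⁻¹, and e^{tJ} can be computed block-by-block.

A has Jordan form
J =
  [6, 1]
  [0, 6]
(up to reordering of blocks).

Per-block formulas:
  For a 2×2 Jordan block J_2(6): exp(t · J_2(6)) = e^(6t)·(I + t·N), where N is the 2×2 nilpotent shift.

After assembling e^{tJ} and conjugating by P, we get:

e^{tA} =
  [6*t*exp(6*t) + exp(6*t), 9*t*exp(6*t)]
  [-4*t*exp(6*t), -6*t*exp(6*t) + exp(6*t)]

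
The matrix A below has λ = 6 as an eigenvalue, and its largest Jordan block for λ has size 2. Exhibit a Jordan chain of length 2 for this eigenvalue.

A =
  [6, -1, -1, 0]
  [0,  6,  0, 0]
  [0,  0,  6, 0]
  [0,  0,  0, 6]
A Jordan chain for λ = 6 of length 2:
v_1 = (-1, 0, 0, 0)ᵀ
v_2 = (0, 1, 0, 0)ᵀ

Let N = A − (6)·I. We want v_2 with N^2 v_2 = 0 but N^1 v_2 ≠ 0; then v_{j-1} := N · v_j for j = 2, …, 2.

Pick v_2 = (0, 1, 0, 0)ᵀ.
Then v_1 = N · v_2 = (-1, 0, 0, 0)ᵀ.

Sanity check: (A − (6)·I) v_1 = (0, 0, 0, 0)ᵀ = 0. ✓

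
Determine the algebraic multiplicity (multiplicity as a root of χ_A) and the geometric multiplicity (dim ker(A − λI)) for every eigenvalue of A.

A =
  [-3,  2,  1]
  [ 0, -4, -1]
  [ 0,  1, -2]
λ = -3: alg = 3, geom = 1

Step 1 — factor the characteristic polynomial to read off the algebraic multiplicities:
  χ_A(x) = (x + 3)^3

Step 2 — compute geometric multiplicities via the rank-nullity identity g(λ) = n − rank(A − λI):
  rank(A − (-3)·I) = 2, so dim ker(A − (-3)·I) = n − 2 = 1

Summary:
  λ = -3: algebraic multiplicity = 3, geometric multiplicity = 1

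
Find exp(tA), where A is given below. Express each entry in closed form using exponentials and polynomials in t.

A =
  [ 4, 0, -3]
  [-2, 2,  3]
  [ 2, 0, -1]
e^{tA} =
  [3*exp(2*t) - 2*exp(t), 0, -3*exp(2*t) + 3*exp(t)]
  [-2*exp(2*t) + 2*exp(t), exp(2*t), 3*exp(2*t) - 3*exp(t)]
  [2*exp(2*t) - 2*exp(t), 0, -2*exp(2*t) + 3*exp(t)]

Strategy: write A = P · J · P⁻¹ where J is a Jordan canonical form, so e^{tA} = P · e^{tJ} · P⁻¹, and e^{tJ} can be computed block-by-block.

A has Jordan form
J =
  [1, 0, 0]
  [0, 2, 0]
  [0, 0, 2]
(up to reordering of blocks).

Per-block formulas:
  For a 1×1 block at λ = 2: exp(t · [2]) = [e^(2t)].
  For a 1×1 block at λ = 1: exp(t · [1]) = [e^(1t)].

After assembling e^{tJ} and conjugating by P, we get:

e^{tA} =
  [3*exp(2*t) - 2*exp(t), 0, -3*exp(2*t) + 3*exp(t)]
  [-2*exp(2*t) + 2*exp(t), exp(2*t), 3*exp(2*t) - 3*exp(t)]
  [2*exp(2*t) - 2*exp(t), 0, -2*exp(2*t) + 3*exp(t)]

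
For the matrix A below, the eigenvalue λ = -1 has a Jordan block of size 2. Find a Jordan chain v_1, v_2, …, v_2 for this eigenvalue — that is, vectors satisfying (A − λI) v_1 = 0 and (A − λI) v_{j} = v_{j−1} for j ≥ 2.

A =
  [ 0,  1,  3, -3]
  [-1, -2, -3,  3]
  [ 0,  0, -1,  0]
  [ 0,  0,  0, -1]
A Jordan chain for λ = -1 of length 2:
v_1 = (1, -1, 0, 0)ᵀ
v_2 = (1, 0, 0, 0)ᵀ

Let N = A − (-1)·I. We want v_2 with N^2 v_2 = 0 but N^1 v_2 ≠ 0; then v_{j-1} := N · v_j for j = 2, …, 2.

Pick v_2 = (1, 0, 0, 0)ᵀ.
Then v_1 = N · v_2 = (1, -1, 0, 0)ᵀ.

Sanity check: (A − (-1)·I) v_1 = (0, 0, 0, 0)ᵀ = 0. ✓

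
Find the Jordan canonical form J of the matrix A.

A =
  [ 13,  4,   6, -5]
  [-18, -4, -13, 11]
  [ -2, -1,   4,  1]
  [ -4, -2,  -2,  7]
J_2(5) ⊕ J_2(5)

The characteristic polynomial is
  det(x·I − A) = x^4 - 20*x^3 + 150*x^2 - 500*x + 625 = (x - 5)^4

Eigenvalues and multiplicities (the geometric multiplicity of λ is n − rank(A − λI), which equals the number of Jordan blocks for λ):
  λ = 5: algebraic multiplicity = 4, geometric multiplicity = 2

Determining the block sizes for each eigenvalue:
  λ = 5: with am = 4 and gm = 2, the partition is not yet determined (e.g. several partitions of 4 into 2 parts exist). Let N = A − (5)·I. Computing rank(N^1) = 2, rank(N^2) = 0; the number of blocks of size ≥ j is rank(N^{j−1}) − rank(N^j), giving [2, 2]. So we have 2 block(s) of size 2 → block sizes [2, 2]

Assembling the blocks gives a Jordan form
J =
  [5, 1, 0, 0]
  [0, 5, 0, 0]
  [0, 0, 5, 1]
  [0, 0, 0, 5]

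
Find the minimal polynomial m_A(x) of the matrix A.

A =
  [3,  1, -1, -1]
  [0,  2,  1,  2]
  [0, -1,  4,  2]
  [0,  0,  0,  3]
x^2 - 6*x + 9

The characteristic polynomial is χ_A(x) = (x - 3)^4, so the eigenvalues are known. The minimal polynomial is
  m_A(x) = Π_λ (x − λ)^{k_λ}
where k_λ is the size of the *largest* Jordan block for λ (equivalently, the smallest k with (A − λI)^k v = 0 for every generalised eigenvector v of λ).

  λ = 3: largest Jordan block has size 2, contributing (x − 3)^2

So m_A(x) = (x - 3)^2 = x^2 - 6*x + 9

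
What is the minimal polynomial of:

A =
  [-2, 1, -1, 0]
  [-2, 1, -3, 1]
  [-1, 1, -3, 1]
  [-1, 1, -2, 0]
x^2 + 2*x + 1

The characteristic polynomial is χ_A(x) = (x + 1)^4, so the eigenvalues are known. The minimal polynomial is
  m_A(x) = Π_λ (x − λ)^{k_λ}
where k_λ is the size of the *largest* Jordan block for λ (equivalently, the smallest k with (A − λI)^k v = 0 for every generalised eigenvector v of λ).

  λ = -1: largest Jordan block has size 2, contributing (x + 1)^2

So m_A(x) = (x + 1)^2 = x^2 + 2*x + 1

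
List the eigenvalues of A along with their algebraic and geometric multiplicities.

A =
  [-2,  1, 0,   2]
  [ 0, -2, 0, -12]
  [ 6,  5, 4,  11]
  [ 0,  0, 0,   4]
λ = -2: alg = 2, geom = 1; λ = 4: alg = 2, geom = 1

Step 1 — factor the characteristic polynomial to read off the algebraic multiplicities:
  χ_A(x) = (x - 4)^2*(x + 2)^2

Step 2 — compute geometric multiplicities via the rank-nullity identity g(λ) = n − rank(A − λI):
  rank(A − (-2)·I) = 3, so dim ker(A − (-2)·I) = n − 3 = 1
  rank(A − (4)·I) = 3, so dim ker(A − (4)·I) = n − 3 = 1

Summary:
  λ = -2: algebraic multiplicity = 2, geometric multiplicity = 1
  λ = 4: algebraic multiplicity = 2, geometric multiplicity = 1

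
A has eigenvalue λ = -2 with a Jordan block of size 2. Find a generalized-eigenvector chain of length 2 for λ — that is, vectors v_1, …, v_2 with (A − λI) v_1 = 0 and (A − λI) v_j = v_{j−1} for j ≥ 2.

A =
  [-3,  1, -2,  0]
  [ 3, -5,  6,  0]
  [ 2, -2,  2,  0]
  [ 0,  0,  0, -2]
A Jordan chain for λ = -2 of length 2:
v_1 = (-1, 3, 2, 0)ᵀ
v_2 = (1, 0, 0, 0)ᵀ

Let N = A − (-2)·I. We want v_2 with N^2 v_2 = 0 but N^1 v_2 ≠ 0; then v_{j-1} := N · v_j for j = 2, …, 2.

Pick v_2 = (1, 0, 0, 0)ᵀ.
Then v_1 = N · v_2 = (-1, 3, 2, 0)ᵀ.

Sanity check: (A − (-2)·I) v_1 = (0, 0, 0, 0)ᵀ = 0. ✓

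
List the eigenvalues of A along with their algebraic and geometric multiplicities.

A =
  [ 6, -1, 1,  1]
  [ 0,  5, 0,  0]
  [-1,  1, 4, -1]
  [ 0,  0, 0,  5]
λ = 5: alg = 4, geom = 3

Step 1 — factor the characteristic polynomial to read off the algebraic multiplicities:
  χ_A(x) = (x - 5)^4

Step 2 — compute geometric multiplicities via the rank-nullity identity g(λ) = n − rank(A − λI):
  rank(A − (5)·I) = 1, so dim ker(A − (5)·I) = n − 1 = 3

Summary:
  λ = 5: algebraic multiplicity = 4, geometric multiplicity = 3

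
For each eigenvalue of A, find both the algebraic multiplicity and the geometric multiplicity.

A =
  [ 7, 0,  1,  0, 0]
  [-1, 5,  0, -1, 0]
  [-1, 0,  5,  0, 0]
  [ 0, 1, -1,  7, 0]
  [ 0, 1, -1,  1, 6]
λ = 6: alg = 5, geom = 3

Step 1 — factor the characteristic polynomial to read off the algebraic multiplicities:
  χ_A(x) = (x - 6)^5

Step 2 — compute geometric multiplicities via the rank-nullity identity g(λ) = n − rank(A − λI):
  rank(A − (6)·I) = 2, so dim ker(A − (6)·I) = n − 2 = 3

Summary:
  λ = 6: algebraic multiplicity = 5, geometric multiplicity = 3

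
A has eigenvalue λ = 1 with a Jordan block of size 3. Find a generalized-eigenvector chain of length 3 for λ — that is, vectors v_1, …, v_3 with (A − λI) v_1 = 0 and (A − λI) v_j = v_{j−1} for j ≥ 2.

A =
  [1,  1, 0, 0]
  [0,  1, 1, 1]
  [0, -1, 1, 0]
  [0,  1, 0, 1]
A Jordan chain for λ = 1 of length 3:
v_1 = (1, 0, -1, 1)ᵀ
v_2 = (0, 1, 0, 0)ᵀ
v_3 = (0, 0, 1, 0)ᵀ

Let N = A − (1)·I. We want v_3 with N^3 v_3 = 0 but N^2 v_3 ≠ 0; then v_{j-1} := N · v_j for j = 3, …, 2.

Pick v_3 = (0, 0, 1, 0)ᵀ.
Then v_2 = N · v_3 = (0, 1, 0, 0)ᵀ.
Then v_1 = N · v_2 = (1, 0, -1, 1)ᵀ.

Sanity check: (A − (1)·I) v_1 = (0, 0, 0, 0)ᵀ = 0. ✓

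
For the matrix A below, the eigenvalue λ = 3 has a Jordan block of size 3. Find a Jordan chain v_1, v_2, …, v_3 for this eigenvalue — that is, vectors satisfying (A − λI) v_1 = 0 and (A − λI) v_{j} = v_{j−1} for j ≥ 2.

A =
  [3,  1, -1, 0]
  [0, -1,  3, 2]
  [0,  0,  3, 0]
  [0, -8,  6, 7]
A Jordan chain for λ = 3 of length 3:
v_1 = (-4, 0, 0, 0)ᵀ
v_2 = (1, -4, 0, -8)ᵀ
v_3 = (0, 1, 0, 0)ᵀ

Let N = A − (3)·I. We want v_3 with N^3 v_3 = 0 but N^2 v_3 ≠ 0; then v_{j-1} := N · v_j for j = 3, …, 2.

Pick v_3 = (0, 1, 0, 0)ᵀ.
Then v_2 = N · v_3 = (1, -4, 0, -8)ᵀ.
Then v_1 = N · v_2 = (-4, 0, 0, 0)ᵀ.

Sanity check: (A − (3)·I) v_1 = (0, 0, 0, 0)ᵀ = 0. ✓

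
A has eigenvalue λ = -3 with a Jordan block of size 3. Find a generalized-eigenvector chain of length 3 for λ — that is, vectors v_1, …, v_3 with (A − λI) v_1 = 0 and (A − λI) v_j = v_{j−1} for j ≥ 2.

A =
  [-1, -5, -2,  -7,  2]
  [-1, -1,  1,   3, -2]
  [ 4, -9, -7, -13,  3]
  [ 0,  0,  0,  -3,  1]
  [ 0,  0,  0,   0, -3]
A Jordan chain for λ = -3 of length 3:
v_1 = (1, 0, 1, 0, 0)ᵀ
v_2 = (2, -1, 4, 0, 0)ᵀ
v_3 = (1, 0, 0, 0, 0)ᵀ

Let N = A − (-3)·I. We want v_3 with N^3 v_3 = 0 but N^2 v_3 ≠ 0; then v_{j-1} := N · v_j for j = 3, …, 2.

Pick v_3 = (1, 0, 0, 0, 0)ᵀ.
Then v_2 = N · v_3 = (2, -1, 4, 0, 0)ᵀ.
Then v_1 = N · v_2 = (1, 0, 1, 0, 0)ᵀ.

Sanity check: (A − (-3)·I) v_1 = (0, 0, 0, 0, 0)ᵀ = 0. ✓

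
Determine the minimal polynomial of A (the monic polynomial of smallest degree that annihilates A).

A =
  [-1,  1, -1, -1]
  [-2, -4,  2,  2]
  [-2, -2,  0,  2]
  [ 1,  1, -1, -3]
x^2 + 4*x + 4

The characteristic polynomial is χ_A(x) = (x + 2)^4, so the eigenvalues are known. The minimal polynomial is
  m_A(x) = Π_λ (x − λ)^{k_λ}
where k_λ is the size of the *largest* Jordan block for λ (equivalently, the smallest k with (A − λI)^k v = 0 for every generalised eigenvector v of λ).

  λ = -2: largest Jordan block has size 2, contributing (x + 2)^2

So m_A(x) = (x + 2)^2 = x^2 + 4*x + 4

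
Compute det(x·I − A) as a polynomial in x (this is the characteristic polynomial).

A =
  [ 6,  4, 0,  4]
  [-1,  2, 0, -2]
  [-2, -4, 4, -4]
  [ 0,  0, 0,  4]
x^4 - 16*x^3 + 96*x^2 - 256*x + 256

Expanding det(x·I − A) (e.g. by cofactor expansion or by noting that A is similar to its Jordan form J, which has the same characteristic polynomial as A) gives
  χ_A(x) = x^4 - 16*x^3 + 96*x^2 - 256*x + 256
which factors as (x - 4)^4. The eigenvalues (with algebraic multiplicities) are λ = 4 with multiplicity 4.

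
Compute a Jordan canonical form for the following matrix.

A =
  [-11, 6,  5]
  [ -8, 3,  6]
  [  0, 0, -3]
J_1(-5) ⊕ J_2(-3)

The characteristic polynomial is
  det(x·I − A) = x^3 + 11*x^2 + 39*x + 45 = (x + 3)^2*(x + 5)

Eigenvalues and multiplicities (the geometric multiplicity of λ is n − rank(A − λI), which equals the number of Jordan blocks for λ):
  λ = -5: algebraic multiplicity = 1, geometric multiplicity = 1
  λ = -3: algebraic multiplicity = 2, geometric multiplicity = 1

Determining the block sizes for each eigenvalue:
  λ = -5: one block (gm = 1), so the single block has size am = 1 → block sizes [1]
  λ = -3: one block (gm = 1), so the single block has size am = 2 → block sizes [2]

Assembling the blocks gives a Jordan form
J =
  [-5,  0,  0]
  [ 0, -3,  1]
  [ 0,  0, -3]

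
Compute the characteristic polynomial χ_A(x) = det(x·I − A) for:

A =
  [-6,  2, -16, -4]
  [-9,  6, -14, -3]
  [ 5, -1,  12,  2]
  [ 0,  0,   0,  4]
x^4 - 16*x^3 + 96*x^2 - 256*x + 256

Expanding det(x·I − A) (e.g. by cofactor expansion or by noting that A is similar to its Jordan form J, which has the same characteristic polynomial as A) gives
  χ_A(x) = x^4 - 16*x^3 + 96*x^2 - 256*x + 256
which factors as (x - 4)^4. The eigenvalues (with algebraic multiplicities) are λ = 4 with multiplicity 4.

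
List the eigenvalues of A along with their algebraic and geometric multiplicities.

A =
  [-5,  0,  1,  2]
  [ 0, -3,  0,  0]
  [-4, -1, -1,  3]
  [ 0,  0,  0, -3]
λ = -3: alg = 4, geom = 2

Step 1 — factor the characteristic polynomial to read off the algebraic multiplicities:
  χ_A(x) = (x + 3)^4

Step 2 — compute geometric multiplicities via the rank-nullity identity g(λ) = n − rank(A − λI):
  rank(A − (-3)·I) = 2, so dim ker(A − (-3)·I) = n − 2 = 2

Summary:
  λ = -3: algebraic multiplicity = 4, geometric multiplicity = 2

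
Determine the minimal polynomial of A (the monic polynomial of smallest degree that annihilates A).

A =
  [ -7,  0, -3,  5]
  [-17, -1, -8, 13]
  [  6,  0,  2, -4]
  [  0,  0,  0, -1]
x^4 + 7*x^3 + 15*x^2 + 13*x + 4

The characteristic polynomial is χ_A(x) = (x + 1)^3*(x + 4), so the eigenvalues are known. The minimal polynomial is
  m_A(x) = Π_λ (x − λ)^{k_λ}
where k_λ is the size of the *largest* Jordan block for λ (equivalently, the smallest k with (A − λI)^k v = 0 for every generalised eigenvector v of λ).

  λ = -4: largest Jordan block has size 1, contributing (x + 4)
  λ = -1: largest Jordan block has size 3, contributing (x + 1)^3

So m_A(x) = (x + 1)^3*(x + 4) = x^4 + 7*x^3 + 15*x^2 + 13*x + 4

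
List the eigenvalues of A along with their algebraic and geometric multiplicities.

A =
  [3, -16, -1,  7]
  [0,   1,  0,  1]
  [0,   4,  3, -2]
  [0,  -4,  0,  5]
λ = 3: alg = 4, geom = 2

Step 1 — factor the characteristic polynomial to read off the algebraic multiplicities:
  χ_A(x) = (x - 3)^4

Step 2 — compute geometric multiplicities via the rank-nullity identity g(λ) = n − rank(A − λI):
  rank(A − (3)·I) = 2, so dim ker(A − (3)·I) = n − 2 = 2

Summary:
  λ = 3: algebraic multiplicity = 4, geometric multiplicity = 2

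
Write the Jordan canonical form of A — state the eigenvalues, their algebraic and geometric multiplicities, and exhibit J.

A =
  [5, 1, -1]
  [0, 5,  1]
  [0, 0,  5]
J_3(5)

The characteristic polynomial is
  det(x·I − A) = x^3 - 15*x^2 + 75*x - 125 = (x - 5)^3

Eigenvalues and multiplicities (the geometric multiplicity of λ is n − rank(A − λI), which equals the number of Jordan blocks for λ):
  λ = 5: algebraic multiplicity = 3, geometric multiplicity = 1

Determining the block sizes for each eigenvalue:
  λ = 5: one block (gm = 1), so the single block has size am = 3 → block sizes [3]

Assembling the blocks gives a Jordan form
J =
  [5, 1, 0]
  [0, 5, 1]
  [0, 0, 5]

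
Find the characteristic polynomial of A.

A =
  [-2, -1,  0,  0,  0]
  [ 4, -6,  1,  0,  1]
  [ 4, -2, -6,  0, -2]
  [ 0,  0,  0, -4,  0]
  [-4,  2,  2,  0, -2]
x^5 + 20*x^4 + 160*x^3 + 640*x^2 + 1280*x + 1024

Expanding det(x·I − A) (e.g. by cofactor expansion or by noting that A is similar to its Jordan form J, which has the same characteristic polynomial as A) gives
  χ_A(x) = x^5 + 20*x^4 + 160*x^3 + 640*x^2 + 1280*x + 1024
which factors as (x + 4)^5. The eigenvalues (with algebraic multiplicities) are λ = -4 with multiplicity 5.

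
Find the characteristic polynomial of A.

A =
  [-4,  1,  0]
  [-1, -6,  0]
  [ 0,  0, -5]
x^3 + 15*x^2 + 75*x + 125

Expanding det(x·I − A) (e.g. by cofactor expansion or by noting that A is similar to its Jordan form J, which has the same characteristic polynomial as A) gives
  χ_A(x) = x^3 + 15*x^2 + 75*x + 125
which factors as (x + 5)^3. The eigenvalues (with algebraic multiplicities) are λ = -5 with multiplicity 3.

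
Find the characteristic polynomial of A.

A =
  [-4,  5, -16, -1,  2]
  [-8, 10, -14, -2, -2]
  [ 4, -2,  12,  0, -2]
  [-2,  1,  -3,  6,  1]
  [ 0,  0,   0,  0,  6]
x^5 - 30*x^4 + 360*x^3 - 2160*x^2 + 6480*x - 7776

Expanding det(x·I − A) (e.g. by cofactor expansion or by noting that A is similar to its Jordan form J, which has the same characteristic polynomial as A) gives
  χ_A(x) = x^5 - 30*x^4 + 360*x^3 - 2160*x^2 + 6480*x - 7776
which factors as (x - 6)^5. The eigenvalues (with algebraic multiplicities) are λ = 6 with multiplicity 5.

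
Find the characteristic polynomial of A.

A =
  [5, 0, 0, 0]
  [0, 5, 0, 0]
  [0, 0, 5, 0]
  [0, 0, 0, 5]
x^4 - 20*x^3 + 150*x^2 - 500*x + 625

Expanding det(x·I − A) (e.g. by cofactor expansion or by noting that A is similar to its Jordan form J, which has the same characteristic polynomial as A) gives
  χ_A(x) = x^4 - 20*x^3 + 150*x^2 - 500*x + 625
which factors as (x - 5)^4. The eigenvalues (with algebraic multiplicities) are λ = 5 with multiplicity 4.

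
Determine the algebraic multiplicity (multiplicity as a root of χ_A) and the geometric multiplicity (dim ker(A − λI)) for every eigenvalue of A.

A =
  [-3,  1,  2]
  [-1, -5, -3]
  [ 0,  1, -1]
λ = -3: alg = 3, geom = 1

Step 1 — factor the characteristic polynomial to read off the algebraic multiplicities:
  χ_A(x) = (x + 3)^3

Step 2 — compute geometric multiplicities via the rank-nullity identity g(λ) = n − rank(A − λI):
  rank(A − (-3)·I) = 2, so dim ker(A − (-3)·I) = n − 2 = 1

Summary:
  λ = -3: algebraic multiplicity = 3, geometric multiplicity = 1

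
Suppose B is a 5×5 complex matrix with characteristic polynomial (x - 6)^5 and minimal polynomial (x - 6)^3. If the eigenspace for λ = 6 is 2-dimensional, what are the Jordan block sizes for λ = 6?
Block sizes for λ = 6: [3, 2]

Step 1 — from the characteristic polynomial, algebraic multiplicity of λ = 6 is 5. From dim ker(B − (6)·I) = 2, there are exactly 2 Jordan blocks for λ = 6.
Step 2 — from the minimal polynomial, the factor (x − 6)^3 tells us the largest block for λ = 6 has size 3.
Step 3 — with total size 5, 2 blocks, and largest block 3, the block sizes (in nonincreasing order) are [3, 2].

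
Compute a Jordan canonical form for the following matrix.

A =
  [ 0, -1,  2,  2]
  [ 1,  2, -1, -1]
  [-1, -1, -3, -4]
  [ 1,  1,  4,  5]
J_3(1) ⊕ J_1(1)

The characteristic polynomial is
  det(x·I − A) = x^4 - 4*x^3 + 6*x^2 - 4*x + 1 = (x - 1)^4

Eigenvalues and multiplicities (the geometric multiplicity of λ is n − rank(A − λI), which equals the number of Jordan blocks for λ):
  λ = 1: algebraic multiplicity = 4, geometric multiplicity = 2

Determining the block sizes for each eigenvalue:
  λ = 1: with am = 4 and gm = 2, the partition is not yet determined (e.g. several partitions of 4 into 2 parts exist). Let N = A − (1)·I. Computing rank(N^1) = 2, rank(N^2) = 1, rank(N^3) = 0; the number of blocks of size ≥ j is rank(N^{j−1}) − rank(N^j), giving [2, 1, 1]. So we have 1 block(s) of size 3, 1 block(s) of size 1 → block sizes [3, 1]

Assembling the blocks gives a Jordan form
J =
  [1, 1, 0, 0]
  [0, 1, 1, 0]
  [0, 0, 1, 0]
  [0, 0, 0, 1]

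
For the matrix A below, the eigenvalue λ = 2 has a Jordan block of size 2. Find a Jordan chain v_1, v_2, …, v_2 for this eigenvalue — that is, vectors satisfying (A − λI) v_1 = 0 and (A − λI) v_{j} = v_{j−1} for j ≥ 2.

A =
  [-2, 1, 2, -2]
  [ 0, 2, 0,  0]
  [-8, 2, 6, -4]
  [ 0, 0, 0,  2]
A Jordan chain for λ = 2 of length 2:
v_1 = (-4, 0, -8, 0)ᵀ
v_2 = (1, 0, 0, 0)ᵀ

Let N = A − (2)·I. We want v_2 with N^2 v_2 = 0 but N^1 v_2 ≠ 0; then v_{j-1} := N · v_j for j = 2, …, 2.

Pick v_2 = (1, 0, 0, 0)ᵀ.
Then v_1 = N · v_2 = (-4, 0, -8, 0)ᵀ.

Sanity check: (A − (2)·I) v_1 = (0, 0, 0, 0)ᵀ = 0. ✓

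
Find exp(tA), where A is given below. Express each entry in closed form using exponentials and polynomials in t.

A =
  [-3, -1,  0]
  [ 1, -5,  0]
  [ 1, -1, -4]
e^{tA} =
  [t*exp(-4*t) + exp(-4*t), -t*exp(-4*t), 0]
  [t*exp(-4*t), -t*exp(-4*t) + exp(-4*t), 0]
  [t*exp(-4*t), -t*exp(-4*t), exp(-4*t)]

Strategy: write A = P · J · P⁻¹ where J is a Jordan canonical form, so e^{tA} = P · e^{tJ} · P⁻¹, and e^{tJ} can be computed block-by-block.

A has Jordan form
J =
  [-4,  1,  0]
  [ 0, -4,  0]
  [ 0,  0, -4]
(up to reordering of blocks).

Per-block formulas:
  For a 1×1 block at λ = -4: exp(t · [-4]) = [e^(-4t)].
  For a 2×2 Jordan block J_2(-4): exp(t · J_2(-4)) = e^(-4t)·(I + t·N), where N is the 2×2 nilpotent shift.

After assembling e^{tJ} and conjugating by P, we get:

e^{tA} =
  [t*exp(-4*t) + exp(-4*t), -t*exp(-4*t), 0]
  [t*exp(-4*t), -t*exp(-4*t) + exp(-4*t), 0]
  [t*exp(-4*t), -t*exp(-4*t), exp(-4*t)]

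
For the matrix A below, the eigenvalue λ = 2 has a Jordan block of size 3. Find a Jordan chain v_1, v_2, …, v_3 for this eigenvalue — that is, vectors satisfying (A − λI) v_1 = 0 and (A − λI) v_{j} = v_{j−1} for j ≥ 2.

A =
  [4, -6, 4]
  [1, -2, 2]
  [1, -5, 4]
A Jordan chain for λ = 2 of length 3:
v_1 = (2, 0, -1)ᵀ
v_2 = (2, 1, 1)ᵀ
v_3 = (1, 0, 0)ᵀ

Let N = A − (2)·I. We want v_3 with N^3 v_3 = 0 but N^2 v_3 ≠ 0; then v_{j-1} := N · v_j for j = 3, …, 2.

Pick v_3 = (1, 0, 0)ᵀ.
Then v_2 = N · v_3 = (2, 1, 1)ᵀ.
Then v_1 = N · v_2 = (2, 0, -1)ᵀ.

Sanity check: (A − (2)·I) v_1 = (0, 0, 0)ᵀ = 0. ✓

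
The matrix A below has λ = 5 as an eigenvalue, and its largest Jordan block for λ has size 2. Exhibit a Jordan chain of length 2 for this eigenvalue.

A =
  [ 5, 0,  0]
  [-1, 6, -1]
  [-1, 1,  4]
A Jordan chain for λ = 5 of length 2:
v_1 = (0, -1, -1)ᵀ
v_2 = (1, 0, 0)ᵀ

Let N = A − (5)·I. We want v_2 with N^2 v_2 = 0 but N^1 v_2 ≠ 0; then v_{j-1} := N · v_j for j = 2, …, 2.

Pick v_2 = (1, 0, 0)ᵀ.
Then v_1 = N · v_2 = (0, -1, -1)ᵀ.

Sanity check: (A − (5)·I) v_1 = (0, 0, 0)ᵀ = 0. ✓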